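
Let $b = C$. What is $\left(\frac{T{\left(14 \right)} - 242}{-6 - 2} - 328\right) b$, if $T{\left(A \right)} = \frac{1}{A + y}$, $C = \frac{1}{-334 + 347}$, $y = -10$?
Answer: $- \frac{733}{32} \approx -22.906$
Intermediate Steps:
$C = \frac{1}{13} \approx 0.076923$
$b = \frac{1}{13} \approx 0.076923$
$T{\left(A \right)} = \frac{1}{-10 + A}$ ($T{\left(A \right)} = \frac{1}{A - 10} = \frac{1}{-10 + A}$)
$\left(\frac{T{\left(14 \right)} - 242}{-6 - 2} - 328\right) b = \left(\frac{\frac{1}{-10 + 14} - 242}{-6 - 2} - 328\right) \frac{1}{13} = \left(\frac{\frac{1}{4} - 242}{-8} - 328\right) \frac{1}{13} = \left(\left(\frac{1}{4} - 242\right) \left(- \frac{1}{8}\right) - 328\right) \frac{1}{13} = \left(\left(- \frac{967}{4}\right) \left(- \frac{1}{8}\right) - 328\right) \frac{1}{13} = \left(\frac{967}{32} - 328\right) \frac{1}{13} = \left(- \frac{9529}{32}\right) \frac{1}{13} = - \frac{733}{32}$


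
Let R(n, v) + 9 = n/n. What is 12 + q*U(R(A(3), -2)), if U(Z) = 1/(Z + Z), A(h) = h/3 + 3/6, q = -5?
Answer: 197/16 ≈ 12.313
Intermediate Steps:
A(h) = ½ + h/3 (A(h) = h*(⅓) + 3*(⅙) = h/3 + ½ = ½ + h/3)
R(n, v) = -8 (R(n, v) = -9 + n/n = -9 + 1 = -8)
U(Z) = 1/(2*Z)
12 + q*U(R(A(3), -2)) = 12 - 5/(2*(-8)) = 12 - 5*(-1)/(2*8) = 12 - 5*(-1/16) = 12 + 5/16 = 197/16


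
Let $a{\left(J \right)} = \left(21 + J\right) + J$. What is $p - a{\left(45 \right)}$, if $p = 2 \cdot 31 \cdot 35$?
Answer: $2059$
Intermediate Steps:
$a{\left(J \right)} = 21 + 2 J$
$p = 2170$ ($p = 62 \cdot 35 = 2170$)
$p - a{\left(45 \right)} = 2170 - \left(21 + 2 \cdot 45\right) = 2170 - \left(21 + 90\right) = 2170 - 111 = 2059$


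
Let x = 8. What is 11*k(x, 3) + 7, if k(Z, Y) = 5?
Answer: 62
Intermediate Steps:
11*k(x, 3) + 7 = 11*5 + 7 = 55 + 7 = 62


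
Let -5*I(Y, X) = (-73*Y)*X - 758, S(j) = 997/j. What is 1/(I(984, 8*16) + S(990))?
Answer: 990/1820661289 ≈ 5.4376e-7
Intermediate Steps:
I(Y, X) = 758/5 + 73*X*Y/5 (I(Y, X) = -((-73*Y)*X - 758)/5 = -(-73*X*Y - 758)/5 = -(-758 - 73*X*Y)/5 = 758/5 + 73*X*Y/5)
1/(I(984, 8*16) + S(990)) = 1/((758/5 + (73/5)*(8*16)*984) + 997/990) = 1/((758/5 + (73/5)*128*984) + 997*(1/990)) = 1/((758/5 + 9194496/5) + 997/990) = 1/(9195254/5 + 997/990) = 1/(1820661289/990) = 990/1820661289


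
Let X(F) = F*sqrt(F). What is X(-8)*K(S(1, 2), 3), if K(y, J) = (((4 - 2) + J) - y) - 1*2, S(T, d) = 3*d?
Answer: 48*I*sqrt(2) ≈ 67.882*I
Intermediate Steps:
X(F) = F**(3/2)
K(y, J) = J - y (K(y, J) = ((2 + J) - y) - 2 = (2 + J - y) - 2 = J - y)
X(-8)*K(S(1, 2), 3) = (-8)**(3/2)*(3 - 3*2) = (-16*I*sqrt(2))*(3 - 1*6) = (-16*I*sqrt(2))*(3 - 6) = -16*I*sqrt(2)*(-3) = 48*I*sqrt(2)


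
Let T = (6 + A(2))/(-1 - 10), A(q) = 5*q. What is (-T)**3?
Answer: 4096/1331 ≈ 3.0774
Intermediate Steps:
T = -16/11 (T = (6 + 5*2)/(-1 - 10) = (6 + 10)/(-11) = 16*(-1/11) = -16/11 ≈ -1.4545)
(-T)**3 = (-1*(-16/11))**3 = (16/11)**3 = 4096/1331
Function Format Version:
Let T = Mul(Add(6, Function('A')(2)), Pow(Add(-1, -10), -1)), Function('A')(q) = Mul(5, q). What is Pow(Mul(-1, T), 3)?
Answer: Rational(4096, 1331) ≈ 3.0774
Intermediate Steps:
T = Rational(-16, 11) (T = Mul(Add(6, Mul(5, 2)), Pow(Add(-1, -10), -1)) = Mul(Add(6, 10), Pow(-11, -1)) = Mul(16, Rational(-1, 11)) = Rational(-16, 11) ≈ -1.4545)
Pow(Mul(-1, T), 3) = Pow(Mul(-1, Rational(-16, 11)), 3) = Pow(Rational(16, 11), 3) = Rational(4096, 1331)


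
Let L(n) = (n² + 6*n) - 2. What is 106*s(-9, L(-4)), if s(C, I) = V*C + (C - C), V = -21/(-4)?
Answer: -10017/2 ≈ -5008.5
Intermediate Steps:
V = 21/4 (V = -21*(-¼) = 21/4 ≈ 5.2500)
L(n) = -2 + n² + 6*n
s(C, I) = 21*C/4 (s(C, I) = 21*C/4 + (C - C) = 21*C/4 + 0 = 21*C/4)
106*s(-9, L(-4)) = 106*((21/4)*(-9)) = 106*(-189/4) = -10017/2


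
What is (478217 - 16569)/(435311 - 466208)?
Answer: -461648/30897 ≈ -14.942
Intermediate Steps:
(478217 - 16569)/(435311 - 466208) = 461648/(-30897) = 461648*(-1/30897) = -461648/30897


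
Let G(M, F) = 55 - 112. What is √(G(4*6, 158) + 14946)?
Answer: √14889 ≈ 122.02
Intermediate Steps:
G(M, F) = -57
√(G(4*6, 158) + 14946) = √(-57 + 14946) = √14889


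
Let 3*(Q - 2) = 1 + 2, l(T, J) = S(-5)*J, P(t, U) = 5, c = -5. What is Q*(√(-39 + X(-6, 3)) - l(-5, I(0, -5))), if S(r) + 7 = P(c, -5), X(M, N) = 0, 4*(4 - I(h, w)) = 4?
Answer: 18 + 3*I*√39 ≈ 18.0 + 18.735*I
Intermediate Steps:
I(h, w) = 3 (I(h, w) = 4 - ¼*4 = 4 - 1 = 3)
S(r) = -2 (S(r) = -7 + 5 = -2)
l(T, J) = -2*J
Q = 3 (Q = 2 + (1 + 2)/3 = 2 + (⅓)*3 = 2 + 1 = 3)
Q*(√(-39 + X(-6, 3)) - l(-5, I(0, -5))) = 3*(√(-39 + 0) - (-2)*3) = 3*(√(-39) - 1*(-6)) = 3*(I*√39 + 6) = 3*(6 + I*√39) = 18 + 3*I*√39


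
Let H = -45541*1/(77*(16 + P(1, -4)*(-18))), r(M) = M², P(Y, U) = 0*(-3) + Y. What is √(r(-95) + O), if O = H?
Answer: √221050214/154 ≈ 96.544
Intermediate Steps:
P(Y, U) = Y (P(Y, U) = 0 + Y = Y)
H = 45541/154 (H = -45541*1/(77*(16 + 1*(-18))) = -45541*1/(77*(16 - 18)) = -45541/((-2*77)) = -45541/(-154) = -45541*(-1/154) = 45541/154 ≈ 295.72)
O = 45541/154 ≈ 295.72
√(r(-95) + O) = √((-95)² + 45541/154) = √(9025 + 45541/154) = √(1435391/154) = √221050214/154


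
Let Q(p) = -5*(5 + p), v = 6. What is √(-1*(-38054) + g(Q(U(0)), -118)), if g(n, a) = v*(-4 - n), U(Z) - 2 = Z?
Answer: 4*√2390 ≈ 195.55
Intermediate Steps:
U(Z) = 2 + Z
Q(p) = -25 - 5*p
g(n, a) = -24 - 6*n (g(n, a) = 6*(-4 - n) = -24 - 6*n)
√(-1*(-38054) + g(Q(U(0)), -118)) = √(-1*(-38054) + (-24 - 6*(-25 - 5*(2 + 0)))) = √(38054 + (-24 - 6*(-25 - 5*2))) = √(38054 + (-24 - 6*(-25 - 10))) = √(38054 + (-24 - 6*(-35))) = √(38054 + (-24 + 210)) = √(38054 + 186) = √38240 = 4*√2390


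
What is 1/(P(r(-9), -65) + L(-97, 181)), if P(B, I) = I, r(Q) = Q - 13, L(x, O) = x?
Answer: -1/162 ≈ -0.0061728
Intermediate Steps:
r(Q) = -13 + Q
1/(P(r(-9), -65) + L(-97, 181)) = 1/(-65 - 97) = 1/(-162) = -1/162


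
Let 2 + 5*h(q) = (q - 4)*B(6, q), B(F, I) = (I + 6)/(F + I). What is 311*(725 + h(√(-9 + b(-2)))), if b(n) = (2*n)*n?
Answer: 1125509/5 + 311*I/5 ≈ 2.251e+5 + 62.2*I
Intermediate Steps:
b(n) = 2*n²
B(F, I) = (6 + I)/(F + I)
h(q) = -6/5 + q/5 (h(q) = -⅖ + ((q - 4)*((6 + q)/(6 + q)))/5 = -⅖ + ((-4 + q)*1)/5 = -⅖ + (-4 + q)/5 = -⅖ + (-⅘ + q/5) = -6/5 + q/5)
311*(725 + h(√(-9 + b(-2)))) = 311*(725 + (-6/5 + √(-9 + 2*(-2)²)/5)) = 311*(725 + (-6/5 + √(-9 + 2*4)/5)) = 311*(725 + (-6/5 + √(-9 + 8)/5)) = 311*(725 + (-6/5 + √(-1)/5)) = 311*(725 + (-6/5 + I/5)) = 311*(3619/5 + I/5) = 1125509/5 + 311*I/5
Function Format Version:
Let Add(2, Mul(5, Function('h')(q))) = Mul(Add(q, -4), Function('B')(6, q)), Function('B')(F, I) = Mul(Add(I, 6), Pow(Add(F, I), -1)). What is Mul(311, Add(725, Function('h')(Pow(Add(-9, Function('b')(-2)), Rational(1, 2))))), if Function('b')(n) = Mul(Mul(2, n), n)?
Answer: Add(Rational(1125509, 5), Mul(Rational(311, 5), I)) ≈ Add(2.2510e+5, Mul(62.200, I))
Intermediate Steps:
Function('b')(n) = Mul(2, Pow(n, 2))
Function('B')(F, I) = Mul(Pow(Add(F, I), -1), Add(6, I)) (Function('B')(F, I) = Mul(Add(6, I), Pow(Add(F, I), -1)) = Mul(Pow(Add(F, I), -1), Add(6, I)))
Function('h')(q) = Add(Rational(-6, 5), Mul(Rational(1, 5), q)) (Function('h')(q) = Add(Rational(-2, 5), Mul(Rational(1, 5), Mul(Add(q, -4), Mul(Pow(Add(6, q), -1), Add(6, q))))) = Add(Rational(-2, 5), Mul(Rational(1, 5), Mul(Add(-4, q), 1))) = Add(Rational(-2, 5), Mul(Rational(1, 5), Add(-4, q))) = Add(Rational(-2, 5), Add(Rational(-4, 5), Mul(Rational(1, 5), q))) = Add(Rational(-6, 5), Mul(Rational(1, 5), q)))
Mul(311, Add(725, Function('h')(Pow(Add(-9, Function('b')(-2)), Rational(1, 2))))) = Mul(311, Add(725, Add(Rational(-6, 5), Mul(Rational(1, 5), Pow(Add(-9, Mul(2, Pow(-2, 2))), Rational(1, 2)))))) = Mul(311, Add(725, Add(Rational(-6, 5), Mul(Rational(1, 5), Pow(Add(-9, Mul(2, 4)), Rational(1, 2)))))) = Mul(311, Add(725, Add(Rational(-6, 5), Mul(Rational(1, 5), Pow(Add(-9, 8), Rational(1, 2)))))) = Mul(311, Add(725, Add(Rational(-6, 5), Mul(Rational(1, 5), Pow(-1, Rational(1, 2)))))) = Mul(311, Add(725, Add(Rational(-6, 5), Mul(Rational(1, 5), I)))) = Mul(311, Add(Rational(3619, 5), Mul(Rational(1, 5), I))) = Add(Rational(1125509, 5), Mul(Rational(311, 5), I))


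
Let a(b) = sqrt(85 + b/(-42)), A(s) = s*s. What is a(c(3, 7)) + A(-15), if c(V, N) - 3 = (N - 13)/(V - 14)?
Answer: 225 + 3*sqrt(223762)/154 ≈ 234.21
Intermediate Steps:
c(V, N) = 3 + (-13 + N)/(-14 + V) (c(V, N) = 3 + (N - 13)/(V - 14) = 3 + (-13 + N)/(-14 + V))
A(s) = s**2
a(b) = sqrt(85 - b/42) (a(b) = sqrt(85 + b*(-1/42)) = sqrt(85 - b/42))
a(c(3, 7)) + A(-15) = sqrt(149940 - 42*(-55 + 7 + 3*3)/(-14 + 3))/42 + (-15)**2 = sqrt(149940 - 42*(-55 + 7 + 9)/(-11))/42 + 225 = sqrt(149940 - (-42)*(-39)/11)/42 + 225 = sqrt(149940 - 42*39/11)/42 + 225 = sqrt(149940 - 1638/11)/42 + 225 = sqrt(1647702/11)/42 + 225 = (9*sqrt(223762)/11)/42 + 225 = 3*sqrt(223762)/154 + 225 = 225 + 3*sqrt(223762)/154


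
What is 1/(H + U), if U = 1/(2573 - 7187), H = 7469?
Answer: 4614/34461965 ≈ 0.00013389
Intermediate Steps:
U = -1/4614 (U = 1/(-4614) = -1/4614 ≈ -0.00021673)
1/(H + U) = 1/(7469 - 1/4614) = 1/(34461965/4614) = 4614/34461965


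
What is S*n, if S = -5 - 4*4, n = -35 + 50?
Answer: -315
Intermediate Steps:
n = 15
S = -21 (S = -5 - 16 = -21)
S*n = -21*15 = -315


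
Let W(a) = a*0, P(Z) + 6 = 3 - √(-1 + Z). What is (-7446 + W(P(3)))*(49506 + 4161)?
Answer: -399604482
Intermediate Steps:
P(Z) = -3 - √(-1 + Z) (P(Z) = -6 + (3 - √(-1 + Z)) = -3 - √(-1 + Z))
W(a) = 0
(-7446 + W(P(3)))*(49506 + 4161) = (-7446 + 0)*(49506 + 4161) = -7446*53667 = -399604482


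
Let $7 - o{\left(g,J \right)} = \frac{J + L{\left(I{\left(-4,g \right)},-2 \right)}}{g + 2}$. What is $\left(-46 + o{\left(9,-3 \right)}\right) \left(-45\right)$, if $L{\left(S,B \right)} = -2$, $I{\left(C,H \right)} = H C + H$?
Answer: $\frac{19080}{11} \approx 1734.5$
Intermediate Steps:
$I{\left(C,H \right)} = H + C H$ ($I{\left(C,H \right)} = C H + H = H + C H$)
$o{\left(g,J \right)} = 7 - \frac{-2 + J}{2 + g}$ ($o{\left(g,J \right)} = 7 - \frac{J - 2}{g + 2} = 7 - \frac{-2 + J}{2 + g}$)
$\left(-46 + o{\left(9,-3 \right)}\right) \left(-45\right) = \left(-46 + \frac{16 - -3 + 7 \cdot 9}{2 + 9}\right) \left(-45\right) = \left(-46 + \frac{16 + 3 + 63}{11}\right) \left(-45\right) = \left(-46 + \frac{1}{11} \cdot 82\right) \left(-45\right) = \left(-46 + \frac{82}{11}\right) \left(-45\right) = \left(- \frac{424}{11}\right) \left(-45\right) = \frac{19080}{11}$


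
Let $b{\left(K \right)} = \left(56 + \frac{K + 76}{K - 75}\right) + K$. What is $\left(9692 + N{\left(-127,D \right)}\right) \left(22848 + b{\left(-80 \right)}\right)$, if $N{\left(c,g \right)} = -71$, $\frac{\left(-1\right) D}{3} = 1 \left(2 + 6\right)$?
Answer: $\frac{34036442604}{155} \approx 2.1959 \cdot 10^{8}$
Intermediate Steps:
$D = -24$ ($D = - 3 \cdot 1 \left(2 + 6\right) = - 3 \cdot 1 \cdot 8 = \left(-3\right) 8 = -24$)
$b{\left(K \right)} = 56 + K + \frac{76 + K}{-75 + K}$ ($b{\left(K \right)} = \left(56 + \frac{76 + K}{-75 + K}\right) + K = 56 + K + \frac{76 + K}{-75 + K}$)
$\left(9692 + N{\left(-127,D \right)}\right) \left(22848 + b{\left(-80 \right)}\right) = \left(9692 - 71\right) \left(22848 + \frac{-4124 + \left(-80\right)^{2} - -1440}{-75 - 80}\right) = 9621 \left(22848 + \frac{-4124 + 6400 + 1440}{-155}\right) = 9621 \left(22848 - \frac{3716}{155}\right) = 9621 \cdot \frac{3537724}{155} = \frac{34036442604}{155}$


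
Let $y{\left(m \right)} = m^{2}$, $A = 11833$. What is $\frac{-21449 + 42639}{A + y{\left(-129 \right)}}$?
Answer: $\frac{10595}{14237} \approx 0.74419$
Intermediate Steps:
$\frac{-21449 + 42639}{A + y{\left(-129 \right)}} = \frac{-21449 + 42639}{11833 + \left(-129\right)^{2}} = \frac{21190}{11833 + 16641} = \frac{21190}{28474} = 21190 \cdot \frac{1}{28474} = \frac{10595}{14237}$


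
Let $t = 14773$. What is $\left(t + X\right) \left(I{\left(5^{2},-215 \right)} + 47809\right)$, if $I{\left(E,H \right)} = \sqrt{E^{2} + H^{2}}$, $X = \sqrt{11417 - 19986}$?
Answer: $\left(14773 + i \sqrt{8569}\right) \left(47809 + 5 \sqrt{1874}\right) \approx 7.0948 \cdot 10^{8} + 4.4457 \cdot 10^{6} i$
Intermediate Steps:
$X = i \sqrt{8569}$ ($X = \sqrt{-8569} = i \sqrt{8569} \approx 92.569 i$)
$\left(t + X\right) \left(I{\left(5^{2},-215 \right)} + 47809\right) = \left(14773 + i \sqrt{8569}\right) \left(\sqrt{\left(5^{2}\right)^{2} + \left(-215\right)^{2}} + 47809\right) = \left(14773 + i \sqrt{8569}\right) \left(\sqrt{25^{2} + 46225} + 47809\right) = \left(14773 + i \sqrt{8569}\right) \left(\sqrt{625 + 46225} + 47809\right) = \left(14773 + i \sqrt{8569}\right) \left(\sqrt{46850} + 47809\right) = \left(14773 + i \sqrt{8569}\right) \left(5 \sqrt{1874} + 47809\right) = \left(14773 + i \sqrt{8569}\right) \left(47809 + 5 \sqrt{1874}\right)$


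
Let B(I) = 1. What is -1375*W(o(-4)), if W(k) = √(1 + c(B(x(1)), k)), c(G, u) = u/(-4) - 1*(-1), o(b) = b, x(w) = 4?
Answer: -1375*√3 ≈ -2381.6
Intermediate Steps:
c(G, u) = 1 - u/4 (c(G, u) = u*(-¼) + 1 = -u/4 + 1 = 1 - u/4)
W(k) = √(2 - k/4) (W(k) = √(1 + (1 - k/4)) = √(2 - k/4))
-1375*W(o(-4)) = -1375*√(8 - 1*(-4))/2 = -1375*√(8 + 4)/2 = -1375*√12/2 = -1375*2*√3/2 = -1375*√3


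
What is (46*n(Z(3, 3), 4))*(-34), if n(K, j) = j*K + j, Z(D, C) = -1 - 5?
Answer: 31280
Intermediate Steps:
Z(D, C) = -6
n(K, j) = j + K*j (n(K, j) = K*j + j = j + K*j)
(46*n(Z(3, 3), 4))*(-34) = (46*(4*(1 - 6)))*(-34) = (46*(4*(-5)))*(-34) = (46*(-20))*(-34) = -920*(-34) = 31280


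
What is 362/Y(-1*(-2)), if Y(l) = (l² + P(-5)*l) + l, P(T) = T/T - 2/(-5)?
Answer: 905/22 ≈ 41.136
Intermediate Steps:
P(T) = 7/5 (P(T) = 1 - 2*(-⅕) = 1 + ⅖ = 7/5)
Y(l) = l² + 12*l/5 (Y(l) = (l² + 7*l/5) + l = l² + 12*l/5)
362/Y(-1*(-2)) = 362/(((-1*(-2))*(12 + 5*(-1*(-2)))/5)) = 362/(((⅕)*2*(12 + 5*2))) = 362/(((⅕)*2*(12 + 10))) = 362/(((⅕)*2*22)) = 362/(44/5) = 362*(5/44) = 905/22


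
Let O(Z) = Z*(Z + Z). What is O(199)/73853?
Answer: 79202/73853 ≈ 1.0724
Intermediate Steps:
O(Z) = 2*Z² (O(Z) = Z*(2*Z) = 2*Z²)
O(199)/73853 = (2*199²)/73853 = (2*39601)*(1/73853) = 79202*(1/73853) = 79202/73853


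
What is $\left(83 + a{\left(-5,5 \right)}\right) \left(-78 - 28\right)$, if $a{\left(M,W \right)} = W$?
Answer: $-9328$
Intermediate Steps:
$\left(83 + a{\left(-5,5 \right)}\right) \left(-78 - 28\right) = \left(83 + 5\right) \left(-78 - 28\right) = 88 \left(-106\right) = -9328$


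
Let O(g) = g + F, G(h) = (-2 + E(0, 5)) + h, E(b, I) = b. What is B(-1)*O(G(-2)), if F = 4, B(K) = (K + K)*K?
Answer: 0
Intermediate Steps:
B(K) = 2*K² (B(K) = (2*K)*K = 2*K²)
G(h) = -2 + h (G(h) = (-2 + 0) + h = -2 + h)
O(g) = 4 + g (O(g) = g + 4 = 4 + g)
B(-1)*O(G(-2)) = (2*(-1)²)*(4 + (-2 - 2)) = (2*1)*(4 - 4) = 2*0 = 0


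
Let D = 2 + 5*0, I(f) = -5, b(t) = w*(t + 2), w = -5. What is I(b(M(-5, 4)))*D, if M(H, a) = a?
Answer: -10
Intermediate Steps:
b(t) = -10 - 5*t (b(t) = -5*(t + 2) = -5*(2 + t) = -10 - 5*t)
D = 2 (D = 2 + 0 = 2)
I(b(M(-5, 4)))*D = -5*2 = -10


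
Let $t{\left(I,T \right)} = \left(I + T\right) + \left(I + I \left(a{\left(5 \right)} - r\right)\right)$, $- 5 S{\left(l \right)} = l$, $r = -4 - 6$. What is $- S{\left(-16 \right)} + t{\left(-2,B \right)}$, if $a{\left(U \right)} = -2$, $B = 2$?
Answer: $- \frac{106}{5} \approx -21.2$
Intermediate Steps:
$r = -10$ ($r = -4 - 6 = -10$)
$S{\left(l \right)} = - \frac{l}{5}$
$t{\left(I,T \right)} = T + 10 I$ ($t{\left(I,T \right)} = \left(I + T\right) + \left(I + I \left(-2 - -10\right)\right) = \left(I + T\right) + \left(I + I \left(-2 + 10\right)\right) = \left(I + T\right) + \left(I + I 8\right) = \left(I + T\right) + \left(I + 8 I\right) = \left(I + T\right) + 9 I = T + 10 I$)
$- S{\left(-16 \right)} + t{\left(-2,B \right)} = - \frac{\left(-1\right) \left(-16\right)}{5} + \left(2 + 10 \left(-2\right)\right) = \left(-1\right) \frac{16}{5} + \left(2 - 20\right) = - \frac{16}{5} - 18 = - \frac{106}{5}$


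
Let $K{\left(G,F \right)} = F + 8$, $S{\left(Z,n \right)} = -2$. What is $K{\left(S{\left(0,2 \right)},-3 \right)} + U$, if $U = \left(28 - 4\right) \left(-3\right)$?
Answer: $-67$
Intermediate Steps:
$K{\left(G,F \right)} = 8 + F$
$U = -72$ ($U = 24 \left(-3\right) = -72$)
$K{\left(S{\left(0,2 \right)},-3 \right)} + U = \left(8 - 3\right) - 72 = 5 - 72 = -67$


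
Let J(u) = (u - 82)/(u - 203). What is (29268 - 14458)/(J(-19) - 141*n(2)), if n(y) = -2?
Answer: 657564/12541 ≈ 52.433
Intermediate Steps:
J(u) = (-82 + u)/(-203 + u)
(29268 - 14458)/(J(-19) - 141*n(2)) = (29268 - 14458)/((-82 - 19)/(-203 - 19) - 141*(-2)) = 14810/(-101/(-222) + 282) = 14810/(-1/222*(-101) + 282) = 14810/(101/222 + 282) = 14810/(62705/222) = 14810*(222/62705) = 657564/12541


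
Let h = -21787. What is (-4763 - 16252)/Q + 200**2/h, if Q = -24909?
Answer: -179502065/180897461 ≈ -0.99229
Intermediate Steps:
(-4763 - 16252)/Q + 200**2/h = (-4763 - 16252)/(-24909) + 200**2/(-21787) = -21015*(-1/24909) + 40000*(-1/21787) = 7005/8303 - 40000/21787 = -179502065/180897461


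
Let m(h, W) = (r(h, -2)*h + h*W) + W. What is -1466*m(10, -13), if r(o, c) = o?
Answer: 63038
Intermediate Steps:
m(h, W) = W + h**2 + W*h (m(h, W) = (h*h + h*W) + W = (h**2 + W*h) + W = W + h**2 + W*h)
-1466*m(10, -13) = -1466*(-13 + 10**2 - 13*10) = -1466*(-13 + 100 - 130) = -1466*(-43) = 63038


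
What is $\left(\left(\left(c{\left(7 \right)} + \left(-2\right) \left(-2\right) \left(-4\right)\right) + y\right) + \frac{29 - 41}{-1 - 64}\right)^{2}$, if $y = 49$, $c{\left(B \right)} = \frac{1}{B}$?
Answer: $\frac{229946896}{207025} \approx 1110.7$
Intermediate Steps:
$\left(\left(\left(c{\left(7 \right)} + \left(-2\right) \left(-2\right) \left(-4\right)\right) + y\right) + \frac{29 - 41}{-1 - 64}\right)^{2} = \left(\left(\left(\frac{1}{7} + \left(-2\right) \left(-2\right) \left(-4\right)\right) + 49\right) + \frac{29 - 41}{-1 - 64}\right)^{2} = \left(\left(\left(\frac{1}{7} + 4 \left(-4\right)\right) + 49\right) - \frac{12}{-65}\right)^{2} = \left(\left(\left(\frac{1}{7} - 16\right) + 49\right) - - \frac{12}{65}\right)^{2} = \left(\left(- \frac{111}{7} + 49\right) + \frac{12}{65}\right)^{2} = \left(\frac{232}{7} + \frac{12}{65}\right)^{2} = \left(\frac{15164}{455}\right)^{2} = \frac{229946896}{207025}$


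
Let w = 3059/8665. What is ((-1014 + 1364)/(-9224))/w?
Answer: -216625/2015444 ≈ -0.10748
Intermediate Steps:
w = 3059/8665 (w = 3059*(1/8665) = 3059/8665 ≈ 0.35303)
((-1014 + 1364)/(-9224))/w = ((-1014 + 1364)/(-9224))/(3059/8665) = (350*(-1/9224))*(8665/3059) = -175/4612*8665/3059 = -216625/2015444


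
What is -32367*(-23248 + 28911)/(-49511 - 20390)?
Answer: 183294321/69901 ≈ 2622.2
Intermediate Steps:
-32367*(-23248 + 28911)/(-49511 - 20390) = -32367/((-69901/5663)) = -32367/((-69901*1/5663)) = -32367/(-69901/5663) = -32367*(-5663/69901) = 183294321/69901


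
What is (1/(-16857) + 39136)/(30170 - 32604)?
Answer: -659715551/41029938 ≈ -16.079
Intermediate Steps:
(1/(-16857) + 39136)/(30170 - 32604) = (-1/16857 + 39136)/(-2434) = (659715551/16857)*(-1/2434) = -659715551/41029938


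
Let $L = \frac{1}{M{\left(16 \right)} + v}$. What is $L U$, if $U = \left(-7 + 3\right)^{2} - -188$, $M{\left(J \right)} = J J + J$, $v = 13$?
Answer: $\frac{68}{95} \approx 0.71579$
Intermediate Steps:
$M{\left(J \right)} = J + J^{2}$ ($M{\left(J \right)} = J^{2} + J = J + J^{2}$)
$L = \frac{1}{285}$ ($L = \frac{1}{16 \left(1 + 16\right) + 13} = \frac{1}{16 \cdot 17 + 13} = \frac{1}{272 + 13} = \frac{1}{285} \approx 0.0035088$)
$U = 204$ ($U = \left(-4\right)^{2} + 188 = 16 + 188 = 204$)
$L U = \frac{1}{285} \cdot 204 = \frac{68}{95}$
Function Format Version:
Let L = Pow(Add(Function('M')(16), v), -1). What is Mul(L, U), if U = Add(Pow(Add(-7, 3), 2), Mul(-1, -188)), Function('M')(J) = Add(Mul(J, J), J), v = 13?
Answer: Rational(68, 95) ≈ 0.71579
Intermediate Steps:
Function('M')(J) = Add(J, Pow(J, 2)) (Function('M')(J) = Add(Pow(J, 2), J) = Add(J, Pow(J, 2)))
L = Rational(1, 285) (L = Pow(Add(Mul(16, Add(1, 16)), 13), -1) = Pow(Add(Mul(16, 17), 13), -1) = Pow(Add(272, 13), -1) = Pow(285, -1) = Rational(1, 285) ≈ 0.0035088)
U = 204 (U = Add(Pow(-4, 2), 188) = Add(16, 188) = 204)
Mul(L, U) = Mul(Rational(1, 285), 204) = Rational(68, 95)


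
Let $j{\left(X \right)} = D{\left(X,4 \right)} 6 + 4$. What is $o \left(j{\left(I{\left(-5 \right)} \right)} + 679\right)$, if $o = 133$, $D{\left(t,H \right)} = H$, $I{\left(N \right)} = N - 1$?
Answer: $94031$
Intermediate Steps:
$I{\left(N \right)} = -1 + N$ ($I{\left(N \right)} = N - 1 = -1 + N$)
$j{\left(X \right)} = 28$ ($j{\left(X \right)} = 4 \cdot 6 + 4 = 24 + 4 = 28$)
$o \left(j{\left(I{\left(-5 \right)} \right)} + 679\right) = 133 \left(28 + 679\right) = 133 \cdot 707 = 94031$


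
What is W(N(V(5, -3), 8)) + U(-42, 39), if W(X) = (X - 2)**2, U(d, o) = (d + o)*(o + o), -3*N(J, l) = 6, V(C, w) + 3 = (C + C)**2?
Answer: -218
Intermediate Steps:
V(C, w) = -3 + 4*C**2 (V(C, w) = -3 + (C + C)**2 = -3 + (2*C)**2 = -3 + 4*C**2)
N(J, l) = -2 (N(J, l) = -1/3*6 = -2)
U(d, o) = 2*o*(d + o) (U(d, o) = (d + o)*(2*o) = 2*o*(d + o))
W(X) = (-2 + X)**2
W(N(V(5, -3), 8)) + U(-42, 39) = (-2 - 2)**2 + 2*39*(-42 + 39) = (-4)**2 + 2*39*(-3) = 16 - 234 = -218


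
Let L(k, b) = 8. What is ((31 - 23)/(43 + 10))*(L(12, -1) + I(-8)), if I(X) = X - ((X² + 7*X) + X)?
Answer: 0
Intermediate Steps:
I(X) = -X² - 7*X (I(X) = X - (X² + 8*X) = X + (-X² - 8*X) = -X² - 7*X)
((31 - 23)/(43 + 10))*(L(12, -1) + I(-8)) = ((31 - 23)/(43 + 10))*(8 - 1*(-8)*(7 - 8)) = (8/53)*(8 - 1*(-8)*(-1)) = (8*(1/53))*(8 - 8) = (8/53)*0 = 0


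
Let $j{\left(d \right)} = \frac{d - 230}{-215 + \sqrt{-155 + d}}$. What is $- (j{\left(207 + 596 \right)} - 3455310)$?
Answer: $\frac{157482787065}{45577} + \frac{10314 \sqrt{2}}{45577} \approx 3.4553 \cdot 10^{6}$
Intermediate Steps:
$j{\left(d \right)} = \frac{-230 + d}{-215 + \sqrt{-155 + d}}$
$- (j{\left(207 + 596 \right)} - 3455310) = - (\frac{-230 + \left(207 + 596\right)}{-215 + \sqrt{-155 + \left(207 + 596\right)}} - 3455310) = - (\frac{-230 + 803}{-215 + \sqrt{-155 + 803}} - 3455310) = - (\frac{1}{-215 + \sqrt{648}} \cdot 573 - 3455310) = - (\frac{1}{-215 + 18 \sqrt{2}} \cdot 573 - 3455310) = - (\frac{573}{-215 + 18 \sqrt{2}} - 3455310) = - (-3455310 + \frac{573}{-215 + 18 \sqrt{2}}) = 3455310 - \frac{573}{-215 + 18 \sqrt{2}}$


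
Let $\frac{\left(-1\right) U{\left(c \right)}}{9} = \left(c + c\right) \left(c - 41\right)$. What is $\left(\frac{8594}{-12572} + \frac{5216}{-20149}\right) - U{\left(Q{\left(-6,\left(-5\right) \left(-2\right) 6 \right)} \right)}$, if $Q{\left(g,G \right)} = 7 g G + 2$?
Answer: $\frac{14690155290975195}{126656614} \approx 1.1598 \cdot 10^{8}$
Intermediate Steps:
$Q{\left(g,G \right)} = 2 + 7 G g$ ($Q{\left(g,G \right)} = 7 G g + 2 = 2 + 7 G g$)
$U{\left(c \right)} = - 18 c \left(-41 + c\right)$ ($U{\left(c \right)} = - 9 \left(c + c\right) \left(c - 41\right) = - 9 \cdot 2 c \left(-41 + c\right) = - 18 c \left(-41 + c\right)$)
$\left(\frac{8594}{-12572} + \frac{5216}{-20149}\right) - U{\left(Q{\left(-6,\left(-5\right) \left(-2\right) 6 \right)} \right)} = \left(\frac{8594}{-12572} + \frac{5216}{-20149}\right) - 18 \left(2 + 7 \left(-5\right) \left(-2\right) 6 \left(-6\right)\right) \left(41 - \left(2 + 7 \left(-5\right) \left(-2\right) 6 \left(-6\right)\right)\right) = \left(8594 \left(- \frac{1}{12572}\right) + 5216 \left(- \frac{1}{20149}\right)\right) - 18 \left(2 + 7 \cdot 10 \cdot 6 \left(-6\right)\right) \left(41 - \left(2 + 7 \cdot 10 \cdot 6 \left(-6\right)\right)\right) = \left(- \frac{4297}{6286} - \frac{5216}{20149}\right) - 18 \left(2 + 7 \cdot 60 \left(-6\right)\right) \left(41 - \left(2 + 7 \cdot 60 \left(-6\right)\right)\right) = - \frac{119368029}{126656614} - 18 \left(2 - 2520\right) \left(41 - \left(2 - 2520\right)\right) = - \frac{119368029}{126656614} - 18 \left(-2518\right) \left(41 - -2518\right) = - \frac{119368029}{126656614} - 18 \left(-2518\right) \left(41 + 2518\right) = - \frac{119368029}{126656614} - 18 \left(-2518\right) 2559 = - \frac{119368029}{126656614} - -115984116 = - \frac{119368029}{126656614} + 115984116 = \frac{14690155290975195}{126656614}$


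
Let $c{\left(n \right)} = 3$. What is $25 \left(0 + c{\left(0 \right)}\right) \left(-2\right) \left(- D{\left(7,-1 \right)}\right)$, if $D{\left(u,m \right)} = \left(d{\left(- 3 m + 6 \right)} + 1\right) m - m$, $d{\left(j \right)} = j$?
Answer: $-1350$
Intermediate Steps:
$D{\left(u,m \right)} = - m + m \left(7 - 3 m\right)$ ($D{\left(u,m \right)} = \left(\left(- 3 m + 6\right) + 1\right) m - m = \left(\left(6 - 3 m\right) + 1\right) m - m = \left(7 - 3 m\right) m - m = m \left(7 - 3 m\right) - m = - m + m \left(7 - 3 m\right)$)
$25 \left(0 + c{\left(0 \right)}\right) \left(-2\right) \left(- D{\left(7,-1 \right)}\right) = 25 \left(0 + 3\right) \left(-2\right) \left(- 3 \left(-1\right) \left(2 - -1\right)\right) = 25 \cdot 3 \left(-2\right) \left(- 3 \left(-1\right) \left(2 + 1\right)\right) = 25 \left(-6\right) \left(- 3 \left(-1\right) 3\right) = - 150 \left(\left(-1\right) \left(-9\right)\right) = \left(-150\right) 9 = -1350$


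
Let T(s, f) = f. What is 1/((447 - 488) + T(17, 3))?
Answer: -1/38 ≈ -0.026316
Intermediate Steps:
1/((447 - 488) + T(17, 3)) = 1/((447 - 488) + 3) = 1/(-41 + 3) = 1/(-38) = -1/38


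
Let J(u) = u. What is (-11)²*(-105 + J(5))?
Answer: -12100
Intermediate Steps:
(-11)²*(-105 + J(5)) = (-11)²*(-105 + 5) = 121*(-100) = -12100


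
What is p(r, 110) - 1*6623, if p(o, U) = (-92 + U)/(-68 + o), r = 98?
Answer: -33112/5 ≈ -6622.4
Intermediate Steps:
p(o, U) = (-92 + U)/(-68 + o)
p(r, 110) - 1*6623 = (-92 + 110)/(-68 + 98) - 1*6623 = 18/30 - 6623 = (1/30)*18 - 6623 = 3/5 - 6623 = -33112/5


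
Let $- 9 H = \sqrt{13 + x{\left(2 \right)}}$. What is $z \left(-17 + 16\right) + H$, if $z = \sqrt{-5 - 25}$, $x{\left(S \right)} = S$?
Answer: $- \frac{\sqrt{15}}{9} - i \sqrt{30} \approx -0.43033 - 5.4772 i$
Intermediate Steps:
$z = i \sqrt{30}$ ($z = \sqrt{-30} = i \sqrt{30} \approx 5.4772 i$)
$H = - \frac{\sqrt{15}}{9}$ ($H = - \frac{\sqrt{13 + 2}}{9} = - \frac{\sqrt{15}}{9} \approx -0.43033$)
$z \left(-17 + 16\right) + H = i \sqrt{30} \left(-17 + 16\right) - \frac{\sqrt{15}}{9} = i \sqrt{30} \left(-1\right) - \frac{\sqrt{15}}{9} = - i \sqrt{30} - \frac{\sqrt{15}}{9} = - \frac{\sqrt{15}}{9} - i \sqrt{30}$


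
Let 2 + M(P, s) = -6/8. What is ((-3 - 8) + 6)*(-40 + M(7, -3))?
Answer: 855/4 ≈ 213.75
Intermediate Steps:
M(P, s) = -11/4 (M(P, s) = -2 - 6/8 = -2 - 6*⅛ = -2 - ¾ = -11/4)
((-3 - 8) + 6)*(-40 + M(7, -3)) = ((-3 - 8) + 6)*(-40 - 11/4) = (-11 + 6)*(-171/4) = -5*(-171/4) = 855/4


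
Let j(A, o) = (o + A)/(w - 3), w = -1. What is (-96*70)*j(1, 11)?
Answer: 20160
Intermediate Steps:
j(A, o) = -A/4 - o/4 (j(A, o) = (o + A)/(-1 - 3) = (A + o)/(-4) = (A + o)*(-¼) = -A/4 - o/4)
(-96*70)*j(1, 11) = (-96*70)*(-¼*1 - ¼*11) = -6720*(-¼ - 11/4) = -6720*(-3) = 20160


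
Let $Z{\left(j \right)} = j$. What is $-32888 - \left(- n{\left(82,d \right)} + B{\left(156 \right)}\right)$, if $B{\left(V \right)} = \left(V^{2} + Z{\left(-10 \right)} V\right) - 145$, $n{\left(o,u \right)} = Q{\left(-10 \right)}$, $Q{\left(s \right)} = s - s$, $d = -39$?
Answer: $-55519$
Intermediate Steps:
$Q{\left(s \right)} = 0$
$n{\left(o,u \right)} = 0$
$B{\left(V \right)} = -145 + V^{2} - 10 V$ ($B{\left(V \right)} = \left(V^{2} - 10 V\right) - 145 = -145 + V^{2} - 10 V$)
$-32888 - \left(- n{\left(82,d \right)} + B{\left(156 \right)}\right) = -32888 - \left(-145 + 156^{2} - 1560\right) = -32888 - \left(-145 + 24336 - 1560\right) = -32888 + \left(0 - 22631\right) = -32888 - 22631 = -55519$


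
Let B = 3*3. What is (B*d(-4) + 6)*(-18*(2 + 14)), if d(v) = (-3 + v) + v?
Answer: 26784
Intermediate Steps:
B = 9
d(v) = -3 + 2*v
(B*d(-4) + 6)*(-18*(2 + 14)) = (9*(-3 + 2*(-4)) + 6)*(-18*(2 + 14)) = (9*(-3 - 8) + 6)*(-18*16) = (9*(-11) + 6)*(-288) = (-99 + 6)*(-288) = -93*(-288) = 26784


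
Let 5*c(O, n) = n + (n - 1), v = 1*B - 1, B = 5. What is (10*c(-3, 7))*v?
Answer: 104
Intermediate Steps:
v = 4 (v = 1*5 - 1 = 5 - 1 = 4)
c(O, n) = -⅕ + 2*n/5 (c(O, n) = (n + (n - 1))/5 = (n + (-1 + n))/5 = (-1 + 2*n)/5 = -⅕ + 2*n/5)
(10*c(-3, 7))*v = (10*(-⅕ + (⅖)*7))*4 = (10*(-⅕ + 14/5))*4 = (10*(13/5))*4 = 26*4 = 104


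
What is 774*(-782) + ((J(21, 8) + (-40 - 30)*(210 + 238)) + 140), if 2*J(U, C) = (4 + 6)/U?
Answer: -13366243/21 ≈ -6.3649e+5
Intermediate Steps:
J(U, C) = 5/U (J(U, C) = ((4 + 6)/U)/2 = (10/U)/2 = 5/U)
774*(-782) + ((J(21, 8) + (-40 - 30)*(210 + 238)) + 140) = 774*(-782) + ((5/21 + (-40 - 30)*(210 + 238)) + 140) = -605268 + ((5*(1/21) - 70*448) + 140) = -605268 + ((5/21 - 31360) + 140) = -605268 + (-658555/21 + 140) = -605268 - 655615/21 = -13366243/21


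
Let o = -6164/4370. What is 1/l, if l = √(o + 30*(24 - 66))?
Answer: -I*√11384230/119834 ≈ -0.028156*I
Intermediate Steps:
o = -134/95 (o = -6164*1/4370 = -134/95 ≈ -1.4105)
l = I*√11384230/95 (l = √(-134/95 + 30*(24 - 66)) = √(-134/95 + 30*(-42)) = √(-134/95 - 1260) = √(-119834/95) = I*√11384230/95 ≈ 35.516*I)
1/l = 1/(I*√11384230/95) = -I*√11384230/119834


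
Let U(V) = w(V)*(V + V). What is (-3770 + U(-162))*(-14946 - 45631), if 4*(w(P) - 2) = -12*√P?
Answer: 267629186 - 529927596*I*√2 ≈ 2.6763e+8 - 7.4943e+8*I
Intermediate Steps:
w(P) = 2 - 3*√P (w(P) = 2 + (-12*√P)/4 = 2 - 3*√P)
U(V) = 2*V*(2 - 3*√V) (U(V) = (2 - 3*√V)*(V + V) = (2 - 3*√V)*(2*V) = 2*V*(2 - 3*√V))
(-3770 + U(-162))*(-14946 - 45631) = (-3770 + (-(-8748)*I*√2 + 4*(-162)))*(-14946 - 45631) = (-3770 + (-(-8748)*I*√2 - 648))*(-60577) = (-3770 + (8748*I*√2 - 648))*(-60577) = (-3770 + (-648 + 8748*I*√2))*(-60577) = (-4418 + 8748*I*√2)*(-60577) = 267629186 - 529927596*I*√2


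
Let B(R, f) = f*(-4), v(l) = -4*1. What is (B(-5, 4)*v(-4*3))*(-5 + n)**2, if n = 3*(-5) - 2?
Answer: 30976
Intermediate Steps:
v(l) = -4
B(R, f) = -4*f
n = -17 (n = -15 - 2 = -17)
(B(-5, 4)*v(-4*3))*(-5 + n)**2 = (-4*4*(-4))*(-5 - 17)**2 = -16*(-4)*(-22)**2 = 64*484 = 30976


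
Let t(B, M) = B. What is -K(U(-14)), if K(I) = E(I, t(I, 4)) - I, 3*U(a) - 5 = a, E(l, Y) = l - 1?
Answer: 1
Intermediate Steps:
E(l, Y) = -1 + l
U(a) = 5/3 + a/3
K(I) = -1 (K(I) = (-1 + I) - I = -1)
-K(U(-14)) = -1*(-1) = 1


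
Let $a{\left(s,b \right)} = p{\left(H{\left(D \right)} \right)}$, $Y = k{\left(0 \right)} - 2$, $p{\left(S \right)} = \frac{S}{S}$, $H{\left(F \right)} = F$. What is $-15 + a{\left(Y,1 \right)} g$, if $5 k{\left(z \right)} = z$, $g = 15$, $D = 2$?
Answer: $0$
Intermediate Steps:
$k{\left(z \right)} = \frac{z}{5}$
$p{\left(S \right)} = 1$
$Y = -2$ ($Y = \frac{1}{5} \cdot 0 - 2 = 0 - 2 = -2$)
$a{\left(s,b \right)} = 1$
$-15 + a{\left(Y,1 \right)} g = -15 + 1 \cdot 15 = -15 + 15 = 0$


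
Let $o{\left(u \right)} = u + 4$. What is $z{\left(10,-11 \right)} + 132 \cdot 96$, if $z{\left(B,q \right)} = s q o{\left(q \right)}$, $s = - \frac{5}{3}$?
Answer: $\frac{37631}{3} \approx 12544.0$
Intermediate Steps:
$o{\left(u \right)} = 4 + u$
$s = - \frac{5}{3}$ ($s = \left(-5\right) \frac{1}{3} = - \frac{5}{3} \approx -1.6667$)
$z{\left(B,q \right)} = - \frac{5 q \left(4 + q\right)}{3}$
$z{\left(10,-11 \right)} + 132 \cdot 96 = \left(- \frac{5}{3}\right) \left(-11\right) \left(4 - 11\right) + 132 \cdot 96 = \left(- \frac{5}{3}\right) \left(-11\right) \left(-7\right) + 12672 = - \frac{385}{3} + 12672 = \frac{37631}{3}$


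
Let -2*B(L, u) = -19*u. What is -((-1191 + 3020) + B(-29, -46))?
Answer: -1392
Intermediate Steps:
B(L, u) = 19*u/2 (B(L, u) = -(-19)*u/2 = 19*u/2)
-((-1191 + 3020) + B(-29, -46)) = -((-1191 + 3020) + (19/2)*(-46)) = -(1829 - 437) = -1*1392 = -1392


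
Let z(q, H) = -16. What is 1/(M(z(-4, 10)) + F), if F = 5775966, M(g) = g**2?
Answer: 1/5776222 ≈ 1.7312e-7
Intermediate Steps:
1/(M(z(-4, 10)) + F) = 1/((-16)**2 + 5775966) = 1/(256 + 5775966) = 1/5776222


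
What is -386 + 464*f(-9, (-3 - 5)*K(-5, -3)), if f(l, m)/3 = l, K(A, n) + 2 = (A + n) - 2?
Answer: -12914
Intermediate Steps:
K(A, n) = -4 + A + n (K(A, n) = -2 + ((A + n) - 2) = -2 + (-2 + A + n) = -4 + A + n)
f(l, m) = 3*l
-386 + 464*f(-9, (-3 - 5)*K(-5, -3)) = -386 + 464*(3*(-9)) = -386 + 464*(-27) = -386 - 12528 = -12914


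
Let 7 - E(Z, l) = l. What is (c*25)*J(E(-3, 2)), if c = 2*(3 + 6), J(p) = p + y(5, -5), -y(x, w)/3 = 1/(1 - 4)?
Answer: 2700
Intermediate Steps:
y(x, w) = 1 (y(x, w) = -3/(1 - 4) = -3/(-3) = -3*(-1/3) = 1)
E(Z, l) = 7 - l
J(p) = 1 + p (J(p) = p + 1 = 1 + p)
c = 18 (c = 2*9 = 18)
(c*25)*J(E(-3, 2)) = (18*25)*(1 + (7 - 1*2)) = 450*(1 + (7 - 2)) = 450*(1 + 5) = 450*6 = 2700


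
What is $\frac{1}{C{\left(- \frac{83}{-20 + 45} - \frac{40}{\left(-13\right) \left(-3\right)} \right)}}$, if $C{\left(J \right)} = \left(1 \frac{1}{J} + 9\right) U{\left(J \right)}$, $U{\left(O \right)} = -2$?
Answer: $- \frac{4237}{74316} \approx -0.057013$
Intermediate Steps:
$C{\left(J \right)} = -18 - \frac{2}{J}$ ($C{\left(J \right)} = \left(1 \frac{1}{J} + 9\right) \left(-2\right) = \left(\frac{1}{J} + 9\right) \left(-2\right) = \left(9 + \frac{1}{J}\right) \left(-2\right) = -18 - \frac{2}{J}$)
$\frac{1}{C{\left(- \frac{83}{-20 + 45} - \frac{40}{\left(-13\right) \left(-3\right)} \right)}} = \frac{1}{-18 - \frac{2}{- \frac{83}{-20 + 45} - \frac{40}{\left(-13\right) \left(-3\right)}}} = \frac{1}{-18 - \frac{2}{- \frac{83}{25} - \frac{40}{39}}} = \frac{1}{-18 - \frac{2}{- \frac{4237}{975}}} = \frac{1}{-18 - - \frac{1950}{4237}} = \frac{1}{-18 + \frac{1950}{4237}} = \frac{1}{- \frac{74316}{4237}} = - \frac{4237}{74316}$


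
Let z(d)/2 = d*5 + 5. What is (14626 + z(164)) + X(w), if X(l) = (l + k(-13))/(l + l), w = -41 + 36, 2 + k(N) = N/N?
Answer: 81383/5 ≈ 16277.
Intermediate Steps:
k(N) = -1 (k(N) = -2 + N/N = -2 + 1 = -1)
w = -5
X(l) = (-1 + l)/(2*l) (X(l) = (l - 1)/(l + l) = (-1 + l)/((2*l)) = (-1 + l)*(1/(2*l)) = (-1 + l)/(2*l))
z(d) = 10 + 10*d (z(d) = 2*(d*5 + 5) = 2*(5*d + 5) = 2*(5 + 5*d) = 10 + 10*d)
(14626 + z(164)) + X(w) = (14626 + (10 + 10*164)) + (½)*(-1 - 5)/(-5) = (14626 + (10 + 1640)) + (½)*(-⅕)*(-6) = (14626 + 1650) + ⅗ = 16276 + ⅗ = 81383/5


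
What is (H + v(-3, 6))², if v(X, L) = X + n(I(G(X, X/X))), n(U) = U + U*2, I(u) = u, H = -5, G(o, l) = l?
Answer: 25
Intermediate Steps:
n(U) = 3*U (n(U) = U + 2*U = 3*U)
v(X, L) = 3 + X (v(X, L) = X + 3*(X/X) = X + 3*1 = X + 3 = 3 + X)
(H + v(-3, 6))² = (-5 + (3 - 3))² = (-5 + 0)² = (-5)² = 25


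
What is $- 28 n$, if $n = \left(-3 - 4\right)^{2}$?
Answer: $-1372$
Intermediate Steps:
$n = 49$ ($n = \left(-7\right)^{2} = 49$)
$- 28 n = \left(-28\right) 49 = -1372$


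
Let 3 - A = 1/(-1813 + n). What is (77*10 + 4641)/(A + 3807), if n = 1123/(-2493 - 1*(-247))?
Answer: 19625697/13818872 ≈ 1.4202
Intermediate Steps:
n = -1/2 (n = 1123/(-2493 + 247) = 1123/(-2246) = 1123*(-1/2246) = -1/2 ≈ -0.50000)
A = 10883/3627 (A = 3 - 1/(-1813 - 1/2) = 3 - 1/(-3627/2) = 3 - 1*(-2/3627) = 3 + 2/3627 = 10883/3627 ≈ 3.0005)
(77*10 + 4641)/(A + 3807) = (77*10 + 4641)/(10883/3627 + 3807) = (770 + 4641)/(13818872/3627) = 5411*(3627/13818872) = 19625697/13818872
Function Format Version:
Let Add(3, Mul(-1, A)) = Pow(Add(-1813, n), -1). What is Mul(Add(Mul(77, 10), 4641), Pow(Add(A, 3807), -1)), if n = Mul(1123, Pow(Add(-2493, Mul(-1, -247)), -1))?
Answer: Rational(19625697, 13818872) ≈ 1.4202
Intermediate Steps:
n = Rational(-1, 2) (n = Mul(1123, Pow(Add(-2493, 247), -1)) = Mul(1123, Pow(-2246, -1)) = Mul(1123, Rational(-1, 2246)) = Rational(-1, 2) ≈ -0.50000)
A = Rational(10883, 3627) (A = Add(3, Mul(-1, Pow(Add(-1813, Rational(-1, 2)), -1))) = Add(3, Mul(-1, Pow(Rational(-3627, 2), -1))) = Add(3, Mul(-1, Rational(-2, 3627))) = Add(3, Rational(2, 3627)) = Rational(10883, 3627) ≈ 3.0005)
Mul(Add(Mul(77, 10), 4641), Pow(Add(A, 3807), -1)) = Mul(Add(Mul(77, 10), 4641), Pow(Add(Rational(10883, 3627), 3807), -1)) = Mul(Add(770, 4641), Pow(Rational(13818872, 3627), -1)) = Mul(5411, Rational(3627, 13818872)) = Rational(19625697, 13818872)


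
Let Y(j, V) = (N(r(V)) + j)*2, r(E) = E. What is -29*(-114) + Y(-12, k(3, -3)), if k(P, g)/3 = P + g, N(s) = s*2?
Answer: 3282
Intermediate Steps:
N(s) = 2*s
k(P, g) = 3*P + 3*g (k(P, g) = 3*(P + g) = 3*P + 3*g)
Y(j, V) = 2*j + 4*V (Y(j, V) = (2*V + j)*2 = (j + 2*V)*2 = 2*j + 4*V)
-29*(-114) + Y(-12, k(3, -3)) = -29*(-114) + (2*(-12) + 4*(3*3 + 3*(-3))) = 3306 + (-24 + 4*(9 - 9)) = 3306 + (-24 + 4*0) = 3306 + (-24 + 0) = 3306 - 24 = 3282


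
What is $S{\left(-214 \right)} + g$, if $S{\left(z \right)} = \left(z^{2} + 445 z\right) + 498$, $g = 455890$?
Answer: $406954$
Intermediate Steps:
$S{\left(z \right)} = 498 + z^{2} + 445 z$
$S{\left(-214 \right)} + g = \left(498 + \left(-214\right)^{2} + 445 \left(-214\right)\right) + 455890 = \left(498 + 45796 - 95230\right) + 455890 = -48936 + 455890 = 406954$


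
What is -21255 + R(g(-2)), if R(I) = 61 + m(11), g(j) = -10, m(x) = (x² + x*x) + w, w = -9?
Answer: -20961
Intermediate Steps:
m(x) = -9 + 2*x² (m(x) = (x² + x*x) - 9 = (x² + x²) - 9 = 2*x² - 9 = -9 + 2*x²)
R(I) = 294 (R(I) = 61 + (-9 + 2*11²) = 61 + (-9 + 2*121) = 61 + (-9 + 242) = 61 + 233 = 294)
-21255 + R(g(-2)) = -21255 + 294 = -20961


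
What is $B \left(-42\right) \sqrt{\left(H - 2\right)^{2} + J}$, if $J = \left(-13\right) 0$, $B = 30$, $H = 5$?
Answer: $-3780$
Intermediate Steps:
$J = 0$
$B \left(-42\right) \sqrt{\left(H - 2\right)^{2} + J} = 30 \left(-42\right) \sqrt{\left(5 - 2\right)^{2} + 0} = - 1260 \sqrt{3^{2} + 0} = - 1260 \sqrt{9 + 0} = - 1260 \sqrt{9} = \left(-1260\right) 3 = -3780$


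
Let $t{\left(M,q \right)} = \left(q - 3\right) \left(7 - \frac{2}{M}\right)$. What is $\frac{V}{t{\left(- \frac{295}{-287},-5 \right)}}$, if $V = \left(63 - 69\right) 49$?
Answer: $\frac{2065}{284} \approx 7.2711$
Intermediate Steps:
$t{\left(M,q \right)} = \left(-3 + q\right) \left(7 - \frac{2}{M}\right)$ ($t{\left(M,q \right)} = \left(q - 3\right) \left(7 - \frac{2}{M}\right) = \left(-3 + q\right) \left(7 - \frac{2}{M}\right)$)
$V = -294$ ($V = \left(-6\right) 49 = -294$)
$\frac{V}{t{\left(- \frac{295}{-287},-5 \right)}} = - \frac{294}{\frac{1}{\left(-295\right) \frac{1}{-287}} \left(6 - -10 + 7 \left(- \frac{295}{-287}\right) \left(-3 - 5\right)\right)} = - \frac{294}{\frac{1}{\left(-295\right) \left(- \frac{1}{287}\right)} \left(6 + 10 + 7 \left(\left(-295\right) \left(- \frac{1}{287}\right)\right) \left(-8\right)\right)} = - \frac{294}{\frac{1}{\frac{295}{287}} \left(6 + 10 + 7 \cdot \frac{295}{287} \left(-8\right)\right)} = - \frac{294}{\frac{287}{295} \left(6 + 10 - \frac{2360}{41}\right)} = - \frac{294}{\frac{287}{295} \left(- \frac{1704}{41}\right)} = - \frac{294}{- \frac{11928}{295}} = \left(-294\right) \left(- \frac{295}{11928}\right) = \frac{2065}{284}$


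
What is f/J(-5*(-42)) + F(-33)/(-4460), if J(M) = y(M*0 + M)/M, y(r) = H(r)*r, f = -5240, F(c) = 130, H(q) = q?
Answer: -233977/9366 ≈ -24.982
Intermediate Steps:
y(r) = r² (y(r) = r*r = r²)
J(M) = M (J(M) = (M*0 + M)²/M = (0 + M)²/M = M²/M = M)
f/J(-5*(-42)) + F(-33)/(-4460) = -5240/((-5*(-42))) + 130/(-4460) = -5240/210 + 130*(-1/4460) = -5240*1/210 - 13/446 = -524/21 - 13/446 = -233977/9366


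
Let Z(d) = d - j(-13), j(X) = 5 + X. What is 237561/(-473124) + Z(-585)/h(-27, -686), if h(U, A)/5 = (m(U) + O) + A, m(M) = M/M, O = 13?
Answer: -43767701/132474720 ≈ -0.33039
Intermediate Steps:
m(M) = 1
Z(d) = 8 + d (Z(d) = d - (5 - 13) = d - 1*(-8) = d + 8 = 8 + d)
h(U, A) = 70 + 5*A (h(U, A) = 5*((1 + 13) + A) = 5*(14 + A) = 70 + 5*A)
237561/(-473124) + Z(-585)/h(-27, -686) = 237561/(-473124) + (8 - 585)/(70 + 5*(-686)) = 237561*(-1/473124) - 577/(70 - 3430) = -79187/157708 - 577/(-3360) = -79187/157708 - 577*(-1/3360) = -79187/157708 + 577/3360 = -43767701/132474720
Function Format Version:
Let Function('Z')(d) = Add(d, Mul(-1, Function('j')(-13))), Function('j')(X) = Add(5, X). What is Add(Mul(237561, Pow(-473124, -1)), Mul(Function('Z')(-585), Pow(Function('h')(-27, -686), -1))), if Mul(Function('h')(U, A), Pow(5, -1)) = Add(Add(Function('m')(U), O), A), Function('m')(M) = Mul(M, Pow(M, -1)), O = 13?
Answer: Rational(-43767701, 132474720) ≈ -0.33039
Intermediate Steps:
Function('m')(M) = 1
Function('Z')(d) = Add(8, d) (Function('Z')(d) = Add(d, Mul(-1, Add(5, -13))) = Add(d, Mul(-1, -8)) = Add(d, 8) = Add(8, d))
Function('h')(U, A) = Add(70, Mul(5, A)) (Function('h')(U, A) = Mul(5, Add(Add(1, 13), A)) = Mul(5, Add(14, A)) = Add(70, Mul(5, A)))
Add(Mul(237561, Pow(-473124, -1)), Mul(Function('Z')(-585), Pow(Function('h')(-27, -686), -1))) = Add(Mul(237561, Pow(-473124, -1)), Mul(Add(8, -585), Pow(Add(70, Mul(5, -686)), -1))) = Add(Mul(237561, Rational(-1, 473124)), Mul(-577, Pow(Add(70, -3430), -1))) = Add(Rational(-79187, 157708), Mul(-577, Pow(-3360, -1))) = Add(Rational(-79187, 157708), Mul(-577, Rational(-1, 3360))) = Add(Rational(-79187, 157708), Rational(577, 3360)) = Rational(-43767701, 132474720)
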